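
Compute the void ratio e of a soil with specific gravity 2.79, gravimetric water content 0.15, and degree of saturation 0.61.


Result: 0.6861

Derivation:
Using the relation e = Gs * w / S
e = 2.79 * 0.15 / 0.61
e = 0.6861


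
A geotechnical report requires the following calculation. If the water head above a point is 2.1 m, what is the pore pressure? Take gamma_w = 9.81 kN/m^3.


Using u = gamma_w * h_w
u = 9.81 * 2.1
u = 20.6 kPa


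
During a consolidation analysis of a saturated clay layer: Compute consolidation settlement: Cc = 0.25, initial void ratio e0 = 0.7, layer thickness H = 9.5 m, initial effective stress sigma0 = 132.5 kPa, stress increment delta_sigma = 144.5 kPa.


Result: 0.4474 m

Derivation:
Using Sc = Cc * H / (1 + e0) * log10((sigma0 + delta_sigma) / sigma0)
Stress ratio = (132.5 + 144.5) / 132.5 = 2.09057
log10(2.09057) = 0.320264
Cc * H / (1 + e0) = 0.25 * 9.5 / (1 + 0.7) = 1.39706
Sc = 1.39706 * 0.320264
Sc = 0.4474 m


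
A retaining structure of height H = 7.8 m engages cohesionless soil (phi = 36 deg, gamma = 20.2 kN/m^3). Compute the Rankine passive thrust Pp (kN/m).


Result: 2366.89 kN/m

Derivation:
Compute passive earth pressure coefficient:
Kp = tan^2(45 + phi/2) = tan^2(63.0) = 3.85184
Compute passive force:
Pp = 0.5 * Kp * gamma * H^2
Pp = 0.5 * 3.85184 * 20.2 * 7.8^2
Pp = 2366.89 kN/m


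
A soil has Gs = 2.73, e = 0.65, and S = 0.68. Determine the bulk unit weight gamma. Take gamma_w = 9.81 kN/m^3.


Result: 18.859 kN/m^3

Derivation:
Using gamma = gamma_w * (Gs + S*e) / (1 + e)
Numerator: Gs + S*e = 2.73 + 0.68*0.65 = 3.172
Denominator: 1 + e = 1 + 0.65 = 1.65
gamma = 9.81 * 3.172 / 1.65
gamma = 18.859 kN/m^3


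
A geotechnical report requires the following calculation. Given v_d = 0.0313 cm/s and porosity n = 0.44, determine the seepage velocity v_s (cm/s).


Using v_s = v_d / n
v_s = 0.0313 / 0.44
v_s = 0.07114 cm/s


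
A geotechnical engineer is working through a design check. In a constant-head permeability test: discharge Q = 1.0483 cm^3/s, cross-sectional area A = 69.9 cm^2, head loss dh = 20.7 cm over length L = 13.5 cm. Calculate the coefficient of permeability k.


Compute hydraulic gradient:
i = dh / L = 20.7 / 13.5 = 1.53333
Then apply Darcy's law:
k = Q / (A * i)
k = 1.0483 / (69.9 * 1.53333)
k = 1.0483 / 107.18
k = 0.009781 cm/s


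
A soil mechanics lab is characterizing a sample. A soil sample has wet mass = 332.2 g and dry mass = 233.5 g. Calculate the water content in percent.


Using w = (m_wet - m_dry) / m_dry * 100
m_wet - m_dry = 332.2 - 233.5 = 98.7 g
w = 98.7 / 233.5 * 100
w = 42.27 %


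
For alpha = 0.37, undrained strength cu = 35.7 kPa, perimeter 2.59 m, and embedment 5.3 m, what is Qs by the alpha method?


Using Qs = alpha * cu * perimeter * L
Qs = 0.37 * 35.7 * 2.59 * 5.3
Qs = 181.32 kN


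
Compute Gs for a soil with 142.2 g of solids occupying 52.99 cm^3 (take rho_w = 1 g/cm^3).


Using Gs = m_s / (V_s * rho_w)
Since rho_w = 1 g/cm^3:
Gs = 142.2 / 52.99
Gs = 2.684


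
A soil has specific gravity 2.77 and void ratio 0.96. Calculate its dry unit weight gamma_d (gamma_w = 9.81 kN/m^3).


Using gamma_d = Gs * gamma_w / (1 + e)
gamma_d = 2.77 * 9.81 / (1 + 0.96)
gamma_d = 2.77 * 9.81 / 1.96
gamma_d = 13.864 kN/m^3


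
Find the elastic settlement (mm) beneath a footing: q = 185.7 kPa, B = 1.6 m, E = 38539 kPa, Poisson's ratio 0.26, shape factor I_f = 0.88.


Using Se = q * B * (1 - nu^2) * I_f / E
1 - nu^2 = 1 - 0.26^2 = 0.9324
Se = 185.7 * 1.6 * 0.9324 * 0.88 / 38539
Se = 0.006326 m
Convert to mm: Se = 0.006326 * 1000 = 6.326 mm


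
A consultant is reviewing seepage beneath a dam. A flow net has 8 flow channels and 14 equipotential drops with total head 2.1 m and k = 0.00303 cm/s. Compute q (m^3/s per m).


Convert k to m/s for unit consistency with H:
k = 0.00303 cm/s = 0.00303 / 100 m/s = 3.03e-05 m/s
Using q = k * H * Nf / Nd
Nf / Nd = 8 / 14 = 0.5714
q = 3.03e-05 * 2.1 * 0.5714
q = 3.636e-05 m^3/s per m


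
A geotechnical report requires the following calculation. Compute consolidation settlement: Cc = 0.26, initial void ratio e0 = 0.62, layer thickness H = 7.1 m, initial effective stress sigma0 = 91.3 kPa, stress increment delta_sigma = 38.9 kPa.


Result: 0.1756 m

Derivation:
Using Sc = Cc * H / (1 + e0) * log10((sigma0 + delta_sigma) / sigma0)
Stress ratio = (91.3 + 38.9) / 91.3 = 1.42607
log10(1.42607) = 0.15414
Cc * H / (1 + e0) = 0.26 * 7.1 / (1 + 0.62) = 1.13951
Sc = 1.13951 * 0.15414
Sc = 0.1756 m


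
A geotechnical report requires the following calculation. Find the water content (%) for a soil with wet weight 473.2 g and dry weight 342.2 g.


Using w = (m_wet - m_dry) / m_dry * 100
m_wet - m_dry = 473.2 - 342.2 = 131.0 g
w = 131.0 / 342.2 * 100
w = 38.28 %


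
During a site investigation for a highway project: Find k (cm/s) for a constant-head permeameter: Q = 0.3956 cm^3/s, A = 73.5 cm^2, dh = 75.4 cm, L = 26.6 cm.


Result: 0.001899 cm/s

Derivation:
Compute hydraulic gradient:
i = dh / L = 75.4 / 26.6 = 2.83459
Then apply Darcy's law:
k = Q / (A * i)
k = 0.3956 / (73.5 * 2.83459)
k = 0.3956 / 208.342
k = 0.001899 cm/s


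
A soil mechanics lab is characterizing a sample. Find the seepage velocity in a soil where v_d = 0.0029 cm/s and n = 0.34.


Using v_s = v_d / n
v_s = 0.0029 / 0.34
v_s = 0.00853 cm/s


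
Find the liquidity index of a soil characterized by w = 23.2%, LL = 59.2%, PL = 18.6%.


First compute the plasticity index:
PI = LL - PL = 59.2 - 18.6 = 40.6
Then compute the liquidity index:
LI = (w - PL) / PI
LI = (23.2 - 18.6) / 40.6
LI = 0.113


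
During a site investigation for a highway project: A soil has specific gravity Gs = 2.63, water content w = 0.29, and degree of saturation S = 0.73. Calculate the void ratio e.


Using the relation e = Gs * w / S
e = 2.63 * 0.29 / 0.73
e = 1.0448


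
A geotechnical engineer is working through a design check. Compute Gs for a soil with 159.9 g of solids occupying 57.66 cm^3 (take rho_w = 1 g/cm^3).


Result: 2.773

Derivation:
Using Gs = m_s / (V_s * rho_w)
Since rho_w = 1 g/cm^3:
Gs = 159.9 / 57.66
Gs = 2.773


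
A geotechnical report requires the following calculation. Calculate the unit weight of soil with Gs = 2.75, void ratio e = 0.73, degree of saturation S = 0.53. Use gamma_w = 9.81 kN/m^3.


Using gamma = gamma_w * (Gs + S*e) / (1 + e)
Numerator: Gs + S*e = 2.75 + 0.53*0.73 = 3.1369
Denominator: 1 + e = 1 + 0.73 = 1.73
gamma = 9.81 * 3.1369 / 1.73
gamma = 17.788 kN/m^3


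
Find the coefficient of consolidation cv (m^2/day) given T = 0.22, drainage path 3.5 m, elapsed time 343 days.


Using cv = T * H_dr^2 / t
H_dr^2 = 3.5^2 = 12.25
cv = 0.22 * 12.25 / 343
cv = 0.00786 m^2/day


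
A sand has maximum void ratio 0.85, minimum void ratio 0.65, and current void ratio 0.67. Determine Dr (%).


Result: 90.0 %

Derivation:
Using Dr = (e_max - e) / (e_max - e_min) * 100
e_max - e = 0.85 - 0.67 = 0.18
e_max - e_min = 0.85 - 0.65 = 0.2
Dr = 0.18 / 0.2 * 100
Dr = 90.0 %


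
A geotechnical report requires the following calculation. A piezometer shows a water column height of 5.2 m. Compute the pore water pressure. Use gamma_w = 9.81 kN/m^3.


Result: 51.01 kPa

Derivation:
Using u = gamma_w * h_w
u = 9.81 * 5.2
u = 51.01 kPa


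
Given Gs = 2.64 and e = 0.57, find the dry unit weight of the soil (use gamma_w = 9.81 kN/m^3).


Using gamma_d = Gs * gamma_w / (1 + e)
gamma_d = 2.64 * 9.81 / (1 + 0.57)
gamma_d = 2.64 * 9.81 / 1.57
gamma_d = 16.496 kN/m^3


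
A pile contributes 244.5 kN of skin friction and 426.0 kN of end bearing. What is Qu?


Result: 670.5 kN

Derivation:
Using Qu = Qf + Qb
Qu = 244.5 + 426.0
Qu = 670.5 kN


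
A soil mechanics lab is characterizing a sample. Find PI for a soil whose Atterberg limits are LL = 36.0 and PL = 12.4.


Result: 23.6

Derivation:
Using PI = LL - PL
PI = 36.0 - 12.4
PI = 23.6


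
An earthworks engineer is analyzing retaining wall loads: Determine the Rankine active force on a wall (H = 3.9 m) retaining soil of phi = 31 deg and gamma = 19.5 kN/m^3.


Result: 47.47 kN/m

Derivation:
Compute active earth pressure coefficient:
Ka = tan^2(45 - phi/2) = tan^2(29.5) = 0.320099
Compute active force:
Pa = 0.5 * Ka * gamma * H^2
Pa = 0.5 * 0.320099 * 19.5 * 3.9^2
Pa = 47.47 kN/m


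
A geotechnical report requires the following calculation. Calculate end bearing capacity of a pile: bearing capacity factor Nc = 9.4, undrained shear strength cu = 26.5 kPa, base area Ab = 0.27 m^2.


Using Qb = Nc * cu * Ab
Qb = 9.4 * 26.5 * 0.27
Qb = 67.26 kN


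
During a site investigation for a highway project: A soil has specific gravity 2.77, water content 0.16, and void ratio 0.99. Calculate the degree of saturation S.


Using S = Gs * w / e
S = 2.77 * 0.16 / 0.99
S = 0.4477


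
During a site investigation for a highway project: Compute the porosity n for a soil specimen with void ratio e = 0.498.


Result: 0.3324

Derivation:
Using the relation n = e / (1 + e)
n = 0.498 / (1 + 0.498)
n = 0.498 / 1.498
n = 0.3324


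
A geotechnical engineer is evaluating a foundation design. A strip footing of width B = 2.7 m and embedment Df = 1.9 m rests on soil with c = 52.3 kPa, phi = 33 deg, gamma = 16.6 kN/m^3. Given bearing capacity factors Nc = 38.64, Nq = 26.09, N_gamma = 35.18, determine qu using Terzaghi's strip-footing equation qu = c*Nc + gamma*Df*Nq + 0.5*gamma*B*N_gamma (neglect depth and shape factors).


Compute qu = c*Nc + gamma*Df*Nq + 0.5*gamma*B*N_gamma
Term 1: 52.3 * 38.64 = 2020.872
Term 2: 16.6 * 1.9 * 26.09 = 822.8786
Term 3: 0.5 * 16.6 * 2.7 * 35.18 = 788.3838
qu = 2020.872 + 822.8786 + 788.3838
qu = 3632.13 kPa


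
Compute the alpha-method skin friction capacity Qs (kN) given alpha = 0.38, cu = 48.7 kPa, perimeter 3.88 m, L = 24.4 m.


Using Qs = alpha * cu * perimeter * L
Qs = 0.38 * 48.7 * 3.88 * 24.4
Qs = 1752.0 kN


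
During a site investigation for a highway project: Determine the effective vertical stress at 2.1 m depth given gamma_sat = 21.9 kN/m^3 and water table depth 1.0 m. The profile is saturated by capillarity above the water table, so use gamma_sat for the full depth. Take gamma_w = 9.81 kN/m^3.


Result: 35.2 kPa

Derivation:
Total stress = gamma_sat * depth
sigma = 21.9 * 2.1 = 45.99 kPa
Pore water pressure u = gamma_w * (depth - d_wt)
u = 9.81 * (2.1 - 1.0) = 10.791 kPa
Effective stress = sigma - u
sigma' = 45.99 - 10.791 = 35.2 kPa


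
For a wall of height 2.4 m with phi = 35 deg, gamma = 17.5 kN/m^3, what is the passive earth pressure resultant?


Compute passive earth pressure coefficient:
Kp = tan^2(45 + phi/2) = tan^2(62.5) = 3.690172
Compute passive force:
Pp = 0.5 * Kp * gamma * H^2
Pp = 0.5 * 3.690172 * 17.5 * 2.4^2
Pp = 185.98 kN/m


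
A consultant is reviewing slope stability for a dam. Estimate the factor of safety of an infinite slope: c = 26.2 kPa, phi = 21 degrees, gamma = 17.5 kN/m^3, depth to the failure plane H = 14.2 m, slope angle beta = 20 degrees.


Using Fs = c / (gamma*H*sin(beta)*cos(beta)) + tan(phi)/tan(beta)
Cohesion contribution = 26.2 / (17.5*14.2*sin(20)*cos(20))
Cohesion contribution = 0.328048
Friction contribution = tan(21)/tan(20) = 1.05466
Fs = 0.328048 + 1.05466
Fs = 1.383


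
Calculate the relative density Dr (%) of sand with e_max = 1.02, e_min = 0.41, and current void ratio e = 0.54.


Using Dr = (e_max - e) / (e_max - e_min) * 100
e_max - e = 1.02 - 0.54 = 0.48
e_max - e_min = 1.02 - 0.41 = 0.61
Dr = 0.48 / 0.61 * 100
Dr = 78.69 %


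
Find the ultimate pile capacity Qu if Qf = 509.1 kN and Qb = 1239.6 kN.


Using Qu = Qf + Qb
Qu = 509.1 + 1239.6
Qu = 1748.7 kN


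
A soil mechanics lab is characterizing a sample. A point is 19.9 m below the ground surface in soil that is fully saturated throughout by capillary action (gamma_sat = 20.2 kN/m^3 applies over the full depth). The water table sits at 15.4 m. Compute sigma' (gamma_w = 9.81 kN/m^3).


Result: 357.84 kPa

Derivation:
Total stress = gamma_sat * depth
sigma = 20.2 * 19.9 = 401.98 kPa
Pore water pressure u = gamma_w * (depth - d_wt)
u = 9.81 * (19.9 - 15.4) = 44.145 kPa
Effective stress = sigma - u
sigma' = 401.98 - 44.145 = 357.84 kPa


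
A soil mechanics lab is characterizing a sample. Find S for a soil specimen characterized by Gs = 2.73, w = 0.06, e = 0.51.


Using S = Gs * w / e
S = 2.73 * 0.06 / 0.51
S = 0.3212


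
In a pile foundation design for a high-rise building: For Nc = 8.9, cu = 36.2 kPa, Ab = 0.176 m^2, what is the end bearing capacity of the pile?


Using Qb = Nc * cu * Ab
Qb = 8.9 * 36.2 * 0.176
Qb = 56.7 kN


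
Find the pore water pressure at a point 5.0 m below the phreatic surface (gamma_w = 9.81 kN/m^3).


Using u = gamma_w * h_w
u = 9.81 * 5.0
u = 49.05 kPa


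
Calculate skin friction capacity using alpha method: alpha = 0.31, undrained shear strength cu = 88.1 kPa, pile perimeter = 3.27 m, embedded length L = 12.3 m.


Using Qs = alpha * cu * perimeter * L
Qs = 0.31 * 88.1 * 3.27 * 12.3
Qs = 1098.48 kN


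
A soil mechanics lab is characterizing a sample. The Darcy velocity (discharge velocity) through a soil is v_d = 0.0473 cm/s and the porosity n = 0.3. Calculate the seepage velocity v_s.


Using v_s = v_d / n
v_s = 0.0473 / 0.3
v_s = 0.15767 cm/s


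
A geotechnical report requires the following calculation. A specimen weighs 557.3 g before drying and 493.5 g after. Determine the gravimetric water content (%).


Using w = (m_wet - m_dry) / m_dry * 100
m_wet - m_dry = 557.3 - 493.5 = 63.8 g
w = 63.8 / 493.5 * 100
w = 12.93 %


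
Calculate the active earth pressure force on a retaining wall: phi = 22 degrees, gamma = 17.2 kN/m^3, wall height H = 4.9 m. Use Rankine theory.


Compute active earth pressure coefficient:
Ka = tan^2(45 - phi/2) = tan^2(34.0) = 0.454962
Compute active force:
Pa = 0.5 * Ka * gamma * H^2
Pa = 0.5 * 0.454962 * 17.2 * 4.9^2
Pa = 93.94 kN/m


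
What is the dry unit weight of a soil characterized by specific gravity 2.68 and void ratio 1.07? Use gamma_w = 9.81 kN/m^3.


Using gamma_d = Gs * gamma_w / (1 + e)
gamma_d = 2.68 * 9.81 / (1 + 1.07)
gamma_d = 2.68 * 9.81 / 2.07
gamma_d = 12.701 kN/m^3


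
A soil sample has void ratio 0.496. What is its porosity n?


Result: 0.3316

Derivation:
Using the relation n = e / (1 + e)
n = 0.496 / (1 + 0.496)
n = 0.496 / 1.496
n = 0.3316


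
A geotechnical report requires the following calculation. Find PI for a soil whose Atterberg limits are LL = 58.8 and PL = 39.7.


Using PI = LL - PL
PI = 58.8 - 39.7
PI = 19.1


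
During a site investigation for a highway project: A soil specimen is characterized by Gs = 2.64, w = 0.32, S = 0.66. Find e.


Result: 1.28

Derivation:
Using the relation e = Gs * w / S
e = 2.64 * 0.32 / 0.66
e = 1.28


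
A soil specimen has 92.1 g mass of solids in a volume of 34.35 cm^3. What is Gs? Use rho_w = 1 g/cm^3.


Result: 2.681

Derivation:
Using Gs = m_s / (V_s * rho_w)
Since rho_w = 1 g/cm^3:
Gs = 92.1 / 34.35
Gs = 2.681


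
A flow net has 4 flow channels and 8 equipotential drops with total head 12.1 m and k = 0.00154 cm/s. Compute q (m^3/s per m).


Convert k to m/s for unit consistency with H:
k = 0.00154 cm/s = 0.00154 / 100 m/s = 1.54e-05 m/s
Using q = k * H * Nf / Nd
Nf / Nd = 4 / 8 = 0.5
q = 1.54e-05 * 12.1 * 0.5
q = 9.317e-05 m^3/s per m


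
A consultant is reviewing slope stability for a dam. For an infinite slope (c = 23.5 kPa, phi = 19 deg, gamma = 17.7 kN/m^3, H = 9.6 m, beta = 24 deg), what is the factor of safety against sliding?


Result: 1.146

Derivation:
Using Fs = c / (gamma*H*sin(beta)*cos(beta)) + tan(phi)/tan(beta)
Cohesion contribution = 23.5 / (17.7*9.6*sin(24)*cos(24))
Cohesion contribution = 0.372203
Friction contribution = tan(19)/tan(24) = 0.773372
Fs = 0.372203 + 0.773372
Fs = 1.146


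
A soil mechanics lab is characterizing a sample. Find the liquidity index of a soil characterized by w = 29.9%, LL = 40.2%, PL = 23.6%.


Result: 0.38

Derivation:
First compute the plasticity index:
PI = LL - PL = 40.2 - 23.6 = 16.6
Then compute the liquidity index:
LI = (w - PL) / PI
LI = (29.9 - 23.6) / 16.6
LI = 0.38


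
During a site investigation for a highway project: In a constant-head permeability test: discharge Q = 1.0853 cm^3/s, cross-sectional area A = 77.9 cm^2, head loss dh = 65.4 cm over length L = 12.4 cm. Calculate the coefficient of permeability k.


Compute hydraulic gradient:
i = dh / L = 65.4 / 12.4 = 5.27419
Then apply Darcy's law:
k = Q / (A * i)
k = 1.0853 / (77.9 * 5.27419)
k = 1.0853 / 410.86
k = 0.002642 cm/s


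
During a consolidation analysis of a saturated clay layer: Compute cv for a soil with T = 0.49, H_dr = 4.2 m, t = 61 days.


Using cv = T * H_dr^2 / t
H_dr^2 = 4.2^2 = 17.64
cv = 0.49 * 17.64 / 61
cv = 0.1417 m^2/day


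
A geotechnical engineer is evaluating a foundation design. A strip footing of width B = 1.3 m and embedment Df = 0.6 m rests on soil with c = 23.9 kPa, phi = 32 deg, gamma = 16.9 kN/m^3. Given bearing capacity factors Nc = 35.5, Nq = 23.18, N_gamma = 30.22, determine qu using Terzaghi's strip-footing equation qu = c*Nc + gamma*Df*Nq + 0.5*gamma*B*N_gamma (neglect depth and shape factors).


Compute qu = c*Nc + gamma*Df*Nq + 0.5*gamma*B*N_gamma
Term 1: 23.9 * 35.5 = 848.45
Term 2: 16.9 * 0.6 * 23.18 = 235.0452
Term 3: 0.5 * 16.9 * 1.3 * 30.22 = 331.9667
qu = 848.45 + 235.0452 + 331.9667
qu = 1415.46 kPa


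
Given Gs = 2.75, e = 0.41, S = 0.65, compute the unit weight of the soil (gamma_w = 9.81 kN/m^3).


Using gamma = gamma_w * (Gs + S*e) / (1 + e)
Numerator: Gs + S*e = 2.75 + 0.65*0.41 = 3.0165
Denominator: 1 + e = 1 + 0.41 = 1.41
gamma = 9.81 * 3.0165 / 1.41
gamma = 20.987 kN/m^3


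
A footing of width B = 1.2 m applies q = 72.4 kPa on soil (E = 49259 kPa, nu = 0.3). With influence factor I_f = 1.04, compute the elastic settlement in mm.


Result: 1.669 mm

Derivation:
Using Se = q * B * (1 - nu^2) * I_f / E
1 - nu^2 = 1 - 0.3^2 = 0.91
Se = 72.4 * 1.2 * 0.91 * 1.04 / 49259
Se = 0.001669 m
Convert to mm: Se = 0.001669 * 1000 = 1.669 mm


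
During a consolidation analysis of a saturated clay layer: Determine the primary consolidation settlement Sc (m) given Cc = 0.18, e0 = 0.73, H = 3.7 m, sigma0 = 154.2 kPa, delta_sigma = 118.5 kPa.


Result: 0.0953 m

Derivation:
Using Sc = Cc * H / (1 + e0) * log10((sigma0 + delta_sigma) / sigma0)
Stress ratio = (154.2 + 118.5) / 154.2 = 1.76848
log10(1.76848) = 0.247601
Cc * H / (1 + e0) = 0.18 * 3.7 / (1 + 0.73) = 0.384971
Sc = 0.384971 * 0.247601
Sc = 0.0953 m


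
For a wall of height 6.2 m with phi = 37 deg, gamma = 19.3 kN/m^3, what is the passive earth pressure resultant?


Compute passive earth pressure coefficient:
Kp = tan^2(45 + phi/2) = tan^2(63.5) = 4.022791
Compute passive force:
Pp = 0.5 * Kp * gamma * H^2
Pp = 0.5 * 4.022791 * 19.3 * 6.2^2
Pp = 1492.24 kN/m


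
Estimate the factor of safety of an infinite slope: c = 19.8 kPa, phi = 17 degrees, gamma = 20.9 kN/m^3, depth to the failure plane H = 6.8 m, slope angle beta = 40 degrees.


Using Fs = c / (gamma*H*sin(beta)*cos(beta)) + tan(phi)/tan(beta)
Cohesion contribution = 19.8 / (20.9*6.8*sin(40)*cos(40))
Cohesion contribution = 0.282936
Friction contribution = tan(17)/tan(40) = 0.364356
Fs = 0.282936 + 0.364356
Fs = 0.647


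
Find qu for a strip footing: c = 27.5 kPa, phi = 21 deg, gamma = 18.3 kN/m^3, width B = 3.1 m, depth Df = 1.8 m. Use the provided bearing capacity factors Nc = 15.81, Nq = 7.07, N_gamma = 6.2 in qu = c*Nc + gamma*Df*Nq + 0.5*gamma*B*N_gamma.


Result: 843.52 kPa

Derivation:
Compute qu = c*Nc + gamma*Df*Nq + 0.5*gamma*B*N_gamma
Term 1: 27.5 * 15.81 = 434.775
Term 2: 18.3 * 1.8 * 7.07 = 232.8858
Term 3: 0.5 * 18.3 * 3.1 * 6.2 = 175.863
qu = 434.775 + 232.8858 + 175.863
qu = 843.52 kPa


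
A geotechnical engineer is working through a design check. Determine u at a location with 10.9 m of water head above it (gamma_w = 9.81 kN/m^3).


Using u = gamma_w * h_w
u = 9.81 * 10.9
u = 106.93 kPa


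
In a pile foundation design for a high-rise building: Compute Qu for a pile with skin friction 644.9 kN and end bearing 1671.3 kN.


Result: 2316.2 kN

Derivation:
Using Qu = Qf + Qb
Qu = 644.9 + 1671.3
Qu = 2316.2 kN


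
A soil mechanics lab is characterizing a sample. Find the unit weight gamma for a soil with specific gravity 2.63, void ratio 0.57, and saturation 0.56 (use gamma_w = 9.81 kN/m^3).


Using gamma = gamma_w * (Gs + S*e) / (1 + e)
Numerator: Gs + S*e = 2.63 + 0.56*0.57 = 2.9492
Denominator: 1 + e = 1 + 0.57 = 1.57
gamma = 9.81 * 2.9492 / 1.57
gamma = 18.428 kN/m^3


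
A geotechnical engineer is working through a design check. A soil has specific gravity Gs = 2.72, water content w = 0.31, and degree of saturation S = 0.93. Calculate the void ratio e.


Result: 0.9067

Derivation:
Using the relation e = Gs * w / S
e = 2.72 * 0.31 / 0.93
e = 0.9067


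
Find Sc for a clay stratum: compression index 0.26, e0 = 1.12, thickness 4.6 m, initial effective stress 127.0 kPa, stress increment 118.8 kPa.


Using Sc = Cc * H / (1 + e0) * log10((sigma0 + delta_sigma) / sigma0)
Stress ratio = (127.0 + 118.8) / 127.0 = 1.93543
log10(1.93543) = 0.286778
Cc * H / (1 + e0) = 0.26 * 4.6 / (1 + 1.12) = 0.564151
Sc = 0.564151 * 0.286778
Sc = 0.1618 m


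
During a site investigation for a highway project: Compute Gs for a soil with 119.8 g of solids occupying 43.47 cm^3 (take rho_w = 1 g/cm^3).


Result: 2.756

Derivation:
Using Gs = m_s / (V_s * rho_w)
Since rho_w = 1 g/cm^3:
Gs = 119.8 / 43.47
Gs = 2.756


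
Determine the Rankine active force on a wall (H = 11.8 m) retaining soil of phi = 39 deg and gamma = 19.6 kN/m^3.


Compute active earth pressure coefficient:
Ka = tan^2(45 - phi/2) = tan^2(25.5) = 0.227506
Compute active force:
Pa = 0.5 * Ka * gamma * H^2
Pa = 0.5 * 0.227506 * 19.6 * 11.8^2
Pa = 310.44 kN/m


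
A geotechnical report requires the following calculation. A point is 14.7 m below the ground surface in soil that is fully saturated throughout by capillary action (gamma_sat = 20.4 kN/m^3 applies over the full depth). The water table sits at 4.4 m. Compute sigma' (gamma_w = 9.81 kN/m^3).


Total stress = gamma_sat * depth
sigma = 20.4 * 14.7 = 299.88 kPa
Pore water pressure u = gamma_w * (depth - d_wt)
u = 9.81 * (14.7 - 4.4) = 101.043 kPa
Effective stress = sigma - u
sigma' = 299.88 - 101.043 = 198.84 kPa


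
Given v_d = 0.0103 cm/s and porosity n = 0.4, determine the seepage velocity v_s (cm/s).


Result: 0.02575 cm/s

Derivation:
Using v_s = v_d / n
v_s = 0.0103 / 0.4
v_s = 0.02575 cm/s


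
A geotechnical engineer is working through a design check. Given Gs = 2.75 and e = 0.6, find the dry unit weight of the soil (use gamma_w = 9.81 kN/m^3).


Result: 16.861 kN/m^3

Derivation:
Using gamma_d = Gs * gamma_w / (1 + e)
gamma_d = 2.75 * 9.81 / (1 + 0.6)
gamma_d = 2.75 * 9.81 / 1.6
gamma_d = 16.861 kN/m^3


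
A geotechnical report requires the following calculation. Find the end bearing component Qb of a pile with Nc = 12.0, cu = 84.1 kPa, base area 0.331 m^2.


Using Qb = Nc * cu * Ab
Qb = 12.0 * 84.1 * 0.331
Qb = 334.05 kN


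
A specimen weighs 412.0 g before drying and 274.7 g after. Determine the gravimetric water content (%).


Using w = (m_wet - m_dry) / m_dry * 100
m_wet - m_dry = 412.0 - 274.7 = 137.3 g
w = 137.3 / 274.7 * 100
w = 49.98 %


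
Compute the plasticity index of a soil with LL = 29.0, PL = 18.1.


Using PI = LL - PL
PI = 29.0 - 18.1
PI = 10.9


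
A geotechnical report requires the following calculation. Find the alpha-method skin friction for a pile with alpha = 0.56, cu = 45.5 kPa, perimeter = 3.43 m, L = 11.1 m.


Using Qs = alpha * cu * perimeter * L
Qs = 0.56 * 45.5 * 3.43 * 11.1
Qs = 970.1 kN


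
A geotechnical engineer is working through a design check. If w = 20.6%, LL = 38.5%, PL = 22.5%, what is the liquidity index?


First compute the plasticity index:
PI = LL - PL = 38.5 - 22.5 = 16.0
Then compute the liquidity index:
LI = (w - PL) / PI
LI = (20.6 - 22.5) / 16.0
LI = -0.119


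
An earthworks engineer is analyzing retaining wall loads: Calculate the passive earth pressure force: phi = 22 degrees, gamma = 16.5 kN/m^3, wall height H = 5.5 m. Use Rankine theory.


Compute passive earth pressure coefficient:
Kp = tan^2(45 + phi/2) = tan^2(56.0) = 2.197987
Compute passive force:
Pp = 0.5 * Kp * gamma * H^2
Pp = 0.5 * 2.197987 * 16.5 * 5.5^2
Pp = 548.54 kN/m


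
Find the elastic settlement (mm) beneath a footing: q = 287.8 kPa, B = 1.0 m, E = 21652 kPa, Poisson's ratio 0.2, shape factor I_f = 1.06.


Result: 13.526 mm

Derivation:
Using Se = q * B * (1 - nu^2) * I_f / E
1 - nu^2 = 1 - 0.2^2 = 0.96
Se = 287.8 * 1.0 * 0.96 * 1.06 / 21652
Se = 0.013526 m
Convert to mm: Se = 0.013526 * 1000 = 13.526 mm


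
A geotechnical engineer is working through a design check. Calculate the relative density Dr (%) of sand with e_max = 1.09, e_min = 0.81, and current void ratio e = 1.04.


Using Dr = (e_max - e) / (e_max - e_min) * 100
e_max - e = 1.09 - 1.04 = 0.05
e_max - e_min = 1.09 - 0.81 = 0.28
Dr = 0.05 / 0.28 * 100
Dr = 17.86 %


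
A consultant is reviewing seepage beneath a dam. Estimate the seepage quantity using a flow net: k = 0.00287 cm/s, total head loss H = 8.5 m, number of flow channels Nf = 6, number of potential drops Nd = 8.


Convert k to m/s for unit consistency with H:
k = 0.00287 cm/s = 0.00287 / 100 m/s = 2.87e-05 m/s
Using q = k * H * Nf / Nd
Nf / Nd = 6 / 8 = 0.75
q = 2.87e-05 * 8.5 * 0.75
q = 0.000183 m^3/s per m


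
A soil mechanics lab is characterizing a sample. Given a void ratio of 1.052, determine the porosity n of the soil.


Using the relation n = e / (1 + e)
n = 1.052 / (1 + 1.052)
n = 1.052 / 2.052
n = 0.5127


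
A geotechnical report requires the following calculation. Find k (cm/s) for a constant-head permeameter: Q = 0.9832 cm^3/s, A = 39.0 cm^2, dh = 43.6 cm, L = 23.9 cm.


Compute hydraulic gradient:
i = dh / L = 43.6 / 23.9 = 1.82427
Then apply Darcy's law:
k = Q / (A * i)
k = 0.9832 / (39.0 * 1.82427)
k = 0.9832 / 71.1464
k = 0.013819 cm/s


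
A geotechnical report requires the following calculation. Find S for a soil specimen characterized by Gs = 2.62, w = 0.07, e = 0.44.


Result: 0.4168

Derivation:
Using S = Gs * w / e
S = 2.62 * 0.07 / 0.44
S = 0.4168


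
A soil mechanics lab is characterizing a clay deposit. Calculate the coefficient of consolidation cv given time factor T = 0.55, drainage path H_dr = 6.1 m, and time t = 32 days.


Using cv = T * H_dr^2 / t
H_dr^2 = 6.1^2 = 37.21
cv = 0.55 * 37.21 / 32
cv = 0.63955 m^2/day


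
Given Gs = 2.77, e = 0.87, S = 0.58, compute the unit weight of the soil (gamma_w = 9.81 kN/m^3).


Using gamma = gamma_w * (Gs + S*e) / (1 + e)
Numerator: Gs + S*e = 2.77 + 0.58*0.87 = 3.2746
Denominator: 1 + e = 1 + 0.87 = 1.87
gamma = 9.81 * 3.2746 / 1.87
gamma = 17.179 kN/m^3


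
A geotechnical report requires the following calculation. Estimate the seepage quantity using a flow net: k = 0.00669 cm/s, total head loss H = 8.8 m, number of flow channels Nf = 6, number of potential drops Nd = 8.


Result: 0.0004415 m^3/s per m

Derivation:
Convert k to m/s for unit consistency with H:
k = 0.00669 cm/s = 0.00669 / 100 m/s = 6.69e-05 m/s
Using q = k * H * Nf / Nd
Nf / Nd = 6 / 8 = 0.75
q = 6.69e-05 * 8.8 * 0.75
q = 0.0004415 m^3/s per m


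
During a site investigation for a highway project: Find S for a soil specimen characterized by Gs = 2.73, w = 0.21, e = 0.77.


Using S = Gs * w / e
S = 2.73 * 0.21 / 0.77
S = 0.7445


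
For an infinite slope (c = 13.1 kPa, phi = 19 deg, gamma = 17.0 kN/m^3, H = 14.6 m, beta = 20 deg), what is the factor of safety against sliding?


Result: 1.11

Derivation:
Using Fs = c / (gamma*H*sin(beta)*cos(beta)) + tan(phi)/tan(beta)
Cohesion contribution = 13.1 / (17.0*14.6*sin(20)*cos(20))
Cohesion contribution = 0.164222
Friction contribution = tan(19)/tan(20) = 0.946032
Fs = 0.164222 + 0.946032
Fs = 1.11


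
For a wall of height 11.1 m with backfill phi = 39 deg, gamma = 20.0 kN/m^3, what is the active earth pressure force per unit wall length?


Compute active earth pressure coefficient:
Ka = tan^2(45 - phi/2) = tan^2(25.5) = 0.227506
Compute active force:
Pa = 0.5 * Ka * gamma * H^2
Pa = 0.5 * 0.227506 * 20.0 * 11.1^2
Pa = 280.31 kN/m


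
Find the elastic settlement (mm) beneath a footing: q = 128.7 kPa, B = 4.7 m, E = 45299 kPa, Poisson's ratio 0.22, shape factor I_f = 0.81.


Result: 10.293 mm

Derivation:
Using Se = q * B * (1 - nu^2) * I_f / E
1 - nu^2 = 1 - 0.22^2 = 0.9516
Se = 128.7 * 4.7 * 0.9516 * 0.81 / 45299
Se = 0.010293 m
Convert to mm: Se = 0.010293 * 1000 = 10.293 mm


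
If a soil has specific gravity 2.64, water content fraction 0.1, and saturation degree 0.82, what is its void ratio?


Using the relation e = Gs * w / S
e = 2.64 * 0.1 / 0.82
e = 0.322


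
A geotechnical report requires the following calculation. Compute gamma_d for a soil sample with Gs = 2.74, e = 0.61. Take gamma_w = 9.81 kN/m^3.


Result: 16.695 kN/m^3

Derivation:
Using gamma_d = Gs * gamma_w / (1 + e)
gamma_d = 2.74 * 9.81 / (1 + 0.61)
gamma_d = 2.74 * 9.81 / 1.61
gamma_d = 16.695 kN/m^3


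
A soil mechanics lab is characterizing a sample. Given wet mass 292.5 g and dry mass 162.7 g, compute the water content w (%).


Result: 79.78 %

Derivation:
Using w = (m_wet - m_dry) / m_dry * 100
m_wet - m_dry = 292.5 - 162.7 = 129.8 g
w = 129.8 / 162.7 * 100
w = 79.78 %


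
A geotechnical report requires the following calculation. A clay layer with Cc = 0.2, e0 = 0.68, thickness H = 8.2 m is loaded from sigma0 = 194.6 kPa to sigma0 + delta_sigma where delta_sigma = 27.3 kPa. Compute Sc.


Result: 0.0557 m

Derivation:
Using Sc = Cc * H / (1 + e0) * log10((sigma0 + delta_sigma) / sigma0)
Stress ratio = (194.6 + 27.3) / 194.6 = 1.14029
log10(1.14029) = 0.0570145
Cc * H / (1 + e0) = 0.2 * 8.2 / (1 + 0.68) = 0.97619
Sc = 0.97619 * 0.0570145
Sc = 0.0557 m


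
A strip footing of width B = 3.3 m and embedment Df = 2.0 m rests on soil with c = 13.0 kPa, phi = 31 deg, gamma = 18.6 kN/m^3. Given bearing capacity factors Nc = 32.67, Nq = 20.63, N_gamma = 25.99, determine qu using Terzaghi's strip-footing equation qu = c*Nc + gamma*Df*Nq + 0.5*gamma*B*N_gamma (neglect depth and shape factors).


Compute qu = c*Nc + gamma*Df*Nq + 0.5*gamma*B*N_gamma
Term 1: 13.0 * 32.67 = 424.71
Term 2: 18.6 * 2.0 * 20.63 = 767.436
Term 3: 0.5 * 18.6 * 3.3 * 25.99 = 797.6331
qu = 424.71 + 767.436 + 797.6331
qu = 1989.78 kPa


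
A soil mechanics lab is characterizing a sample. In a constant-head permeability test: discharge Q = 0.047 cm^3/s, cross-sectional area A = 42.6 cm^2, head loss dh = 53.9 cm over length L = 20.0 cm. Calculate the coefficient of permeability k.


Compute hydraulic gradient:
i = dh / L = 53.9 / 20.0 = 2.695
Then apply Darcy's law:
k = Q / (A * i)
k = 0.047 / (42.6 * 2.695)
k = 0.047 / 114.807
k = 0.000409 cm/s


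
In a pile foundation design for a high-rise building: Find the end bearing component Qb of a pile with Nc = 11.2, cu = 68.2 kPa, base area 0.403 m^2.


Using Qb = Nc * cu * Ab
Qb = 11.2 * 68.2 * 0.403
Qb = 307.83 kN


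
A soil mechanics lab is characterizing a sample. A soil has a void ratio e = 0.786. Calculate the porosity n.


Using the relation n = e / (1 + e)
n = 0.786 / (1 + 0.786)
n = 0.786 / 1.786
n = 0.4401


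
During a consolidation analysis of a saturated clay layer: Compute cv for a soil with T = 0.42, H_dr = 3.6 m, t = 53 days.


Using cv = T * H_dr^2 / t
H_dr^2 = 3.6^2 = 12.96
cv = 0.42 * 12.96 / 53
cv = 0.1027 m^2/day


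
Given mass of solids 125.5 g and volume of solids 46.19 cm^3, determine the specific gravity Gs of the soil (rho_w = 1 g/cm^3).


Result: 2.717

Derivation:
Using Gs = m_s / (V_s * rho_w)
Since rho_w = 1 g/cm^3:
Gs = 125.5 / 46.19
Gs = 2.717


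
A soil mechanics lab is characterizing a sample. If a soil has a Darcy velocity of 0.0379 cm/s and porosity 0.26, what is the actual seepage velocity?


Result: 0.14577 cm/s

Derivation:
Using v_s = v_d / n
v_s = 0.0379 / 0.26
v_s = 0.14577 cm/s


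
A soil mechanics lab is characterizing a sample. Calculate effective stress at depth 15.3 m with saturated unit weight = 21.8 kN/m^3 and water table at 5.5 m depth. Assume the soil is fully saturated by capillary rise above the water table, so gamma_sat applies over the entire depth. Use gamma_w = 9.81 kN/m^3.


Total stress = gamma_sat * depth
sigma = 21.8 * 15.3 = 333.54 kPa
Pore water pressure u = gamma_w * (depth - d_wt)
u = 9.81 * (15.3 - 5.5) = 96.138 kPa
Effective stress = sigma - u
sigma' = 333.54 - 96.138 = 237.4 kPa


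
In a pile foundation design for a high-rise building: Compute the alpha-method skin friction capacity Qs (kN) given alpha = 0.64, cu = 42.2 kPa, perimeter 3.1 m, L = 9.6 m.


Result: 803.76 kN

Derivation:
Using Qs = alpha * cu * perimeter * L
Qs = 0.64 * 42.2 * 3.1 * 9.6
Qs = 803.76 kN


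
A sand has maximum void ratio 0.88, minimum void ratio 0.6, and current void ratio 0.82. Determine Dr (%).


Result: 21.43 %

Derivation:
Using Dr = (e_max - e) / (e_max - e_min) * 100
e_max - e = 0.88 - 0.82 = 0.06
e_max - e_min = 0.88 - 0.6 = 0.28
Dr = 0.06 / 0.28 * 100
Dr = 21.43 %


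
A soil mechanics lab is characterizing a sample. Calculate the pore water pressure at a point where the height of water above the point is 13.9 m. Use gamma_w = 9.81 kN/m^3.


Result: 136.36 kPa

Derivation:
Using u = gamma_w * h_w
u = 9.81 * 13.9
u = 136.36 kPa


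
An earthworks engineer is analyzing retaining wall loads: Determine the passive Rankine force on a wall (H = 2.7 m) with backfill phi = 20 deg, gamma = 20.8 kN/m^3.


Compute passive earth pressure coefficient:
Kp = tan^2(45 + phi/2) = tan^2(55.0) = 2.039607
Compute passive force:
Pp = 0.5 * Kp * gamma * H^2
Pp = 0.5 * 2.039607 * 20.8 * 2.7^2
Pp = 154.63 kN/m


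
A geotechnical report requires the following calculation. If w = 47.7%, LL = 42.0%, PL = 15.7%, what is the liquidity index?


First compute the plasticity index:
PI = LL - PL = 42.0 - 15.7 = 26.3
Then compute the liquidity index:
LI = (w - PL) / PI
LI = (47.7 - 15.7) / 26.3
LI = 1.217


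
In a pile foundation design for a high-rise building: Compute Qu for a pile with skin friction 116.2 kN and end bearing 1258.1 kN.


Result: 1374.3 kN

Derivation:
Using Qu = Qf + Qb
Qu = 116.2 + 1258.1
Qu = 1374.3 kN


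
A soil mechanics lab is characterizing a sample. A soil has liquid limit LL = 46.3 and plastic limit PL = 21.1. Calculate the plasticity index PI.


Result: 25.2

Derivation:
Using PI = LL - PL
PI = 46.3 - 21.1
PI = 25.2


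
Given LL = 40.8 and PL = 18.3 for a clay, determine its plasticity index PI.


Using PI = LL - PL
PI = 40.8 - 18.3
PI = 22.5


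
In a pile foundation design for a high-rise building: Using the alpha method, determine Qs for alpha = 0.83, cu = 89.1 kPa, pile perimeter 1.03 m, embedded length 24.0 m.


Using Qs = alpha * cu * perimeter * L
Qs = 0.83 * 89.1 * 1.03 * 24.0
Qs = 1828.12 kN


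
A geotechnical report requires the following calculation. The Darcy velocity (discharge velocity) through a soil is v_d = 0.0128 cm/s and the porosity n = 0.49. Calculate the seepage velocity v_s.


Using v_s = v_d / n
v_s = 0.0128 / 0.49
v_s = 0.02612 cm/s


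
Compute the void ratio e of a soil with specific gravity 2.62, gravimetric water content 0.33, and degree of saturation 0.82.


Using the relation e = Gs * w / S
e = 2.62 * 0.33 / 0.82
e = 1.0544


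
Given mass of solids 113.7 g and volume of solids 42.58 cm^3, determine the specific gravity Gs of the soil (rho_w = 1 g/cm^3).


Using Gs = m_s / (V_s * rho_w)
Since rho_w = 1 g/cm^3:
Gs = 113.7 / 42.58
Gs = 2.67


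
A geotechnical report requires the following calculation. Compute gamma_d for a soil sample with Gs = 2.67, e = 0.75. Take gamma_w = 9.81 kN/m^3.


Result: 14.967 kN/m^3

Derivation:
Using gamma_d = Gs * gamma_w / (1 + e)
gamma_d = 2.67 * 9.81 / (1 + 0.75)
gamma_d = 2.67 * 9.81 / 1.75
gamma_d = 14.967 kN/m^3


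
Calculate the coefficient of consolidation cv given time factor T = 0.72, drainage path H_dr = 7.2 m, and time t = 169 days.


Using cv = T * H_dr^2 / t
H_dr^2 = 7.2^2 = 51.84
cv = 0.72 * 51.84 / 169
cv = 0.22086 m^2/day


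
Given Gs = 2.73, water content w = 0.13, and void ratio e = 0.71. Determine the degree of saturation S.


Using S = Gs * w / e
S = 2.73 * 0.13 / 0.71
S = 0.4999


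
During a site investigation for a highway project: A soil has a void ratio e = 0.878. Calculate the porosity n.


Using the relation n = e / (1 + e)
n = 0.878 / (1 + 0.878)
n = 0.878 / 1.878
n = 0.4675


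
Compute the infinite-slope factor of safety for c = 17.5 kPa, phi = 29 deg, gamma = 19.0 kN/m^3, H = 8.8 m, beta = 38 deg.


Using Fs = c / (gamma*H*sin(beta)*cos(beta)) + tan(phi)/tan(beta)
Cohesion contribution = 17.5 / (19.0*8.8*sin(38)*cos(38))
Cohesion contribution = 0.215738
Friction contribution = tan(29)/tan(38) = 0.709483
Fs = 0.215738 + 0.709483
Fs = 0.925


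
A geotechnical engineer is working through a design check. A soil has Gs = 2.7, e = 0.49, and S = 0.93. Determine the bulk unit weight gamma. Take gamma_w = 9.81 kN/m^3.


Using gamma = gamma_w * (Gs + S*e) / (1 + e)
Numerator: Gs + S*e = 2.7 + 0.93*0.49 = 3.1557
Denominator: 1 + e = 1 + 0.49 = 1.49
gamma = 9.81 * 3.1557 / 1.49
gamma = 20.777 kN/m^3


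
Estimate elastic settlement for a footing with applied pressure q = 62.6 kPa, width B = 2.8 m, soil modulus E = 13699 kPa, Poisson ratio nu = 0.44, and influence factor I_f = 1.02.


Using Se = q * B * (1 - nu^2) * I_f / E
1 - nu^2 = 1 - 0.44^2 = 0.8064
Se = 62.6 * 2.8 * 0.8064 * 1.02 / 13699
Se = 0.010524 m
Convert to mm: Se = 0.010524 * 1000 = 10.524 mm


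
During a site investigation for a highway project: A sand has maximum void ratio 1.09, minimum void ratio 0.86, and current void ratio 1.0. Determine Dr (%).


Using Dr = (e_max - e) / (e_max - e_min) * 100
e_max - e = 1.09 - 1.0 = 0.09
e_max - e_min = 1.09 - 0.86 = 0.23
Dr = 0.09 / 0.23 * 100
Dr = 39.13 %


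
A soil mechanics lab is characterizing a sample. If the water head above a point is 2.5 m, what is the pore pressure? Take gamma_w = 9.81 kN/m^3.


Using u = gamma_w * h_w
u = 9.81 * 2.5
u = 24.53 kPa


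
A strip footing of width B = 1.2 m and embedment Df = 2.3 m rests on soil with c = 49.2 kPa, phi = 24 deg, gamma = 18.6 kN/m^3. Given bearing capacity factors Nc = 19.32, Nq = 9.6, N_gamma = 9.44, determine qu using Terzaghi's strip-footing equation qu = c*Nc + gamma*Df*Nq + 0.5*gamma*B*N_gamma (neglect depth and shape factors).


Compute qu = c*Nc + gamma*Df*Nq + 0.5*gamma*B*N_gamma
Term 1: 49.2 * 19.32 = 950.544
Term 2: 18.6 * 2.3 * 9.6 = 410.688
Term 3: 0.5 * 18.6 * 1.2 * 9.44 = 105.3504
qu = 950.544 + 410.688 + 105.3504
qu = 1466.58 kPa


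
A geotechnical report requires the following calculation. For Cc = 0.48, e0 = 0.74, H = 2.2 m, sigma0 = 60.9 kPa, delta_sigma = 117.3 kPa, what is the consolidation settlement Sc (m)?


Using Sc = Cc * H / (1 + e0) * log10((sigma0 + delta_sigma) / sigma0)
Stress ratio = (60.9 + 117.3) / 60.9 = 2.92611
log10(2.92611) = 0.46629
Cc * H / (1 + e0) = 0.48 * 2.2 / (1 + 0.74) = 0.606897
Sc = 0.606897 * 0.46629
Sc = 0.283 m


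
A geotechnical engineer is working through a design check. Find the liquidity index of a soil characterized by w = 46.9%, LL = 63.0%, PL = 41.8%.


Result: 0.241

Derivation:
First compute the plasticity index:
PI = LL - PL = 63.0 - 41.8 = 21.2
Then compute the liquidity index:
LI = (w - PL) / PI
LI = (46.9 - 41.8) / 21.2
LI = 0.241


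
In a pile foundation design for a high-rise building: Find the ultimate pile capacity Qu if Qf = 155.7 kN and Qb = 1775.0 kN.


Using Qu = Qf + Qb
Qu = 155.7 + 1775.0
Qu = 1930.7 kN
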